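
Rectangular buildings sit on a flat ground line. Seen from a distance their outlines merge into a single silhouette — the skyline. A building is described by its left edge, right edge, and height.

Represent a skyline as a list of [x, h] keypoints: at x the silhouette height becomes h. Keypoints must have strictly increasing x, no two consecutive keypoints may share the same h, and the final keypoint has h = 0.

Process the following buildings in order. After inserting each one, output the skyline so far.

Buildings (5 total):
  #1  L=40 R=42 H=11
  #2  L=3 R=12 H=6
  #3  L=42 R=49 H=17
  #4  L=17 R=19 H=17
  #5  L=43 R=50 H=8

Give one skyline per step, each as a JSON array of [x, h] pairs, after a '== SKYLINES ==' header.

== SKYLINES ==
[[40,11],[42,0]]
[[3,6],[12,0],[40,11],[42,0]]
[[3,6],[12,0],[40,11],[42,17],[49,0]]
[[3,6],[12,0],[17,17],[19,0],[40,11],[42,17],[49,0]]
[[3,6],[12,0],[17,17],[19,0],[40,11],[42,17],[49,8],[50,0]]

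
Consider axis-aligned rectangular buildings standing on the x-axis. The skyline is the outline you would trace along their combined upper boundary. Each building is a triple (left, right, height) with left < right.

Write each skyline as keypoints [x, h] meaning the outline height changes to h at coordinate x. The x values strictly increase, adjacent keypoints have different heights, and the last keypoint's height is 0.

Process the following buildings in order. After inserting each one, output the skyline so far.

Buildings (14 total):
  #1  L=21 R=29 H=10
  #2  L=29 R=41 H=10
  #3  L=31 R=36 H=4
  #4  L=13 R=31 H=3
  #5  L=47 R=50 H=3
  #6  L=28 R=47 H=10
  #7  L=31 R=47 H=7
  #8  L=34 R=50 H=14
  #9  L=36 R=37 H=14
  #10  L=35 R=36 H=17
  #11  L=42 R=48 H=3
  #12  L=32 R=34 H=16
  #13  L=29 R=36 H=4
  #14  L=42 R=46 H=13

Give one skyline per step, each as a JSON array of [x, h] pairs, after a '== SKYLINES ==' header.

== SKYLINES ==
[[21,10],[29,0]]
[[21,10],[41,0]]
[[21,10],[41,0]]
[[13,3],[21,10],[41,0]]
[[13,3],[21,10],[41,0],[47,3],[50,0]]
[[13,3],[21,10],[47,3],[50,0]]
[[13,3],[21,10],[47,3],[50,0]]
[[13,3],[21,10],[34,14],[50,0]]
[[13,3],[21,10],[34,14],[50,0]]
[[13,3],[21,10],[34,14],[35,17],[36,14],[50,0]]
[[13,3],[21,10],[34,14],[35,17],[36,14],[50,0]]
[[13,3],[21,10],[32,16],[34,14],[35,17],[36,14],[50,0]]
[[13,3],[21,10],[32,16],[34,14],[35,17],[36,14],[50,0]]
[[13,3],[21,10],[32,16],[34,14],[35,17],[36,14],[50,0]]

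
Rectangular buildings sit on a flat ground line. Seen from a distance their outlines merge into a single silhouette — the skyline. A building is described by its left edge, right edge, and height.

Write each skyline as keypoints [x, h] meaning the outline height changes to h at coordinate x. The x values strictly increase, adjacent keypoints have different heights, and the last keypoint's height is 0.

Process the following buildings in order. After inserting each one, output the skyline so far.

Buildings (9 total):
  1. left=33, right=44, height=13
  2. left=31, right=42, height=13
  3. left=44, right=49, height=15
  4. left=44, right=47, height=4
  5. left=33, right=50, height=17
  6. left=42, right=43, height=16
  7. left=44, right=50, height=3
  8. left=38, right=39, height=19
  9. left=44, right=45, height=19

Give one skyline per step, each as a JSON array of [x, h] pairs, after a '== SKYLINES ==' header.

== SKYLINES ==
[[33,13],[44,0]]
[[31,13],[44,0]]
[[31,13],[44,15],[49,0]]
[[31,13],[44,15],[49,0]]
[[31,13],[33,17],[50,0]]
[[31,13],[33,17],[50,0]]
[[31,13],[33,17],[50,0]]
[[31,13],[33,17],[38,19],[39,17],[50,0]]
[[31,13],[33,17],[38,19],[39,17],[44,19],[45,17],[50,0]]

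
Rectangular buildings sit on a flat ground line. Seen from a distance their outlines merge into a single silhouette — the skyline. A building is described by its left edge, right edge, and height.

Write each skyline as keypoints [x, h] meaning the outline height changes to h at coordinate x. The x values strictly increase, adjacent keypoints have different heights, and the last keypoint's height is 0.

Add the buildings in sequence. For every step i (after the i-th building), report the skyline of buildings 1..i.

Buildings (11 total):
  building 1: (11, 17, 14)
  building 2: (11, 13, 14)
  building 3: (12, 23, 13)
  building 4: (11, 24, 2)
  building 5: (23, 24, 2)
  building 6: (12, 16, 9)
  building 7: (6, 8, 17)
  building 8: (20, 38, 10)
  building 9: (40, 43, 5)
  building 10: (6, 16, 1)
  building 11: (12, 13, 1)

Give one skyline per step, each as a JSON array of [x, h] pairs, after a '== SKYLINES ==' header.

== SKYLINES ==
[[11,14],[17,0]]
[[11,14],[17,0]]
[[11,14],[17,13],[23,0]]
[[11,14],[17,13],[23,2],[24,0]]
[[11,14],[17,13],[23,2],[24,0]]
[[11,14],[17,13],[23,2],[24,0]]
[[6,17],[8,0],[11,14],[17,13],[23,2],[24,0]]
[[6,17],[8,0],[11,14],[17,13],[23,10],[38,0]]
[[6,17],[8,0],[11,14],[17,13],[23,10],[38,0],[40,5],[43,0]]
[[6,17],[8,1],[11,14],[17,13],[23,10],[38,0],[40,5],[43,0]]
[[6,17],[8,1],[11,14],[17,13],[23,10],[38,0],[40,5],[43,0]]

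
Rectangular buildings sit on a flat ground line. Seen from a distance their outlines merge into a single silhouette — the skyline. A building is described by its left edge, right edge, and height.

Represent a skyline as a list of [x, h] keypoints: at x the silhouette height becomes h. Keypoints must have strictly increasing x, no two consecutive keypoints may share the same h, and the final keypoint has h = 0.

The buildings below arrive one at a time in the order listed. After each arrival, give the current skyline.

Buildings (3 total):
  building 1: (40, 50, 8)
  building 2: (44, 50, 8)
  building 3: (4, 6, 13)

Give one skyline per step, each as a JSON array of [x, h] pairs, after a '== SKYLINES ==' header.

== SKYLINES ==
[[40,8],[50,0]]
[[40,8],[50,0]]
[[4,13],[6,0],[40,8],[50,0]]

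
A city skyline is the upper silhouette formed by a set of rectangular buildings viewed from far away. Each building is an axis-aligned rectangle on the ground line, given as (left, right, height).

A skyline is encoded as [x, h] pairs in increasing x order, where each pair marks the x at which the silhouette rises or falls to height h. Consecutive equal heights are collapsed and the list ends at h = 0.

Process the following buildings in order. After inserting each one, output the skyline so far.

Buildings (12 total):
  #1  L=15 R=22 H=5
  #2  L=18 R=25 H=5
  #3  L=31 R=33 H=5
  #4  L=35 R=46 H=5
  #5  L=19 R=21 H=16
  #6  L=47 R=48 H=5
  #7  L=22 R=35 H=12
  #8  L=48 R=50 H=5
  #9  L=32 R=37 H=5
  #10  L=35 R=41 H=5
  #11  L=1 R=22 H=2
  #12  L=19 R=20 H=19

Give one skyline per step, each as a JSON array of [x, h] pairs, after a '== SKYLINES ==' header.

== SKYLINES ==
[[15,5],[22,0]]
[[15,5],[25,0]]
[[15,5],[25,0],[31,5],[33,0]]
[[15,5],[25,0],[31,5],[33,0],[35,5],[46,0]]
[[15,5],[19,16],[21,5],[25,0],[31,5],[33,0],[35,5],[46,0]]
[[15,5],[19,16],[21,5],[25,0],[31,5],[33,0],[35,5],[46,0],[47,5],[48,0]]
[[15,5],[19,16],[21,5],[22,12],[35,5],[46,0],[47,5],[48,0]]
[[15,5],[19,16],[21,5],[22,12],[35,5],[46,0],[47,5],[50,0]]
[[15,5],[19,16],[21,5],[22,12],[35,5],[46,0],[47,5],[50,0]]
[[15,5],[19,16],[21,5],[22,12],[35,5],[46,0],[47,5],[50,0]]
[[1,2],[15,5],[19,16],[21,5],[22,12],[35,5],[46,0],[47,5],[50,0]]
[[1,2],[15,5],[19,19],[20,16],[21,5],[22,12],[35,5],[46,0],[47,5],[50,0]]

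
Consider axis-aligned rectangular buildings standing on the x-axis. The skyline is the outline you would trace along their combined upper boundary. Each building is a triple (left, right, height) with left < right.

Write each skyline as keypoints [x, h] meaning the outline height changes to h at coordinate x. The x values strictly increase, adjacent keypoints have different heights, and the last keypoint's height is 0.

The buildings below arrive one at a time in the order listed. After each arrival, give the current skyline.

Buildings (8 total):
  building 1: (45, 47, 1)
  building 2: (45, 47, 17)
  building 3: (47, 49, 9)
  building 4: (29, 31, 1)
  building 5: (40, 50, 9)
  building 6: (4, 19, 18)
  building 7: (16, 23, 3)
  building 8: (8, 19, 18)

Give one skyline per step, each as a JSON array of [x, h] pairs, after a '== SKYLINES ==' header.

== SKYLINES ==
[[45,1],[47,0]]
[[45,17],[47,0]]
[[45,17],[47,9],[49,0]]
[[29,1],[31,0],[45,17],[47,9],[49,0]]
[[29,1],[31,0],[40,9],[45,17],[47,9],[50,0]]
[[4,18],[19,0],[29,1],[31,0],[40,9],[45,17],[47,9],[50,0]]
[[4,18],[19,3],[23,0],[29,1],[31,0],[40,9],[45,17],[47,9],[50,0]]
[[4,18],[19,3],[23,0],[29,1],[31,0],[40,9],[45,17],[47,9],[50,0]]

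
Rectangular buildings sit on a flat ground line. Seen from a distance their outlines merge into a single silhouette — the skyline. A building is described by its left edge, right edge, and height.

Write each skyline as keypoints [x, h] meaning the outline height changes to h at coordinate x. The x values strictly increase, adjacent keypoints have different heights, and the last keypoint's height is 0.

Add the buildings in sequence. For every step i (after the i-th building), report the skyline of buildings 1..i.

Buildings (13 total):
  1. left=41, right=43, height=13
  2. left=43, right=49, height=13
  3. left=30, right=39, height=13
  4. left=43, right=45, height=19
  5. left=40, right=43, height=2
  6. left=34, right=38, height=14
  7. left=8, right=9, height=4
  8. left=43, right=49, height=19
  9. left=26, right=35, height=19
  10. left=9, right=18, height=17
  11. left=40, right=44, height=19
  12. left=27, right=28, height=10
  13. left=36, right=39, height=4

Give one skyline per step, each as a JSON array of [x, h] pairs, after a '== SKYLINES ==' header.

== SKYLINES ==
[[41,13],[43,0]]
[[41,13],[49,0]]
[[30,13],[39,0],[41,13],[49,0]]
[[30,13],[39,0],[41,13],[43,19],[45,13],[49,0]]
[[30,13],[39,0],[40,2],[41,13],[43,19],[45,13],[49,0]]
[[30,13],[34,14],[38,13],[39,0],[40,2],[41,13],[43,19],[45,13],[49,0]]
[[8,4],[9,0],[30,13],[34,14],[38,13],[39,0],[40,2],[41,13],[43,19],[45,13],[49,0]]
[[8,4],[9,0],[30,13],[34,14],[38,13],[39,0],[40,2],[41,13],[43,19],[49,0]]
[[8,4],[9,0],[26,19],[35,14],[38,13],[39,0],[40,2],[41,13],[43,19],[49,0]]
[[8,4],[9,17],[18,0],[26,19],[35,14],[38,13],[39,0],[40,2],[41,13],[43,19],[49,0]]
[[8,4],[9,17],[18,0],[26,19],[35,14],[38,13],[39,0],[40,19],[49,0]]
[[8,4],[9,17],[18,0],[26,19],[35,14],[38,13],[39,0],[40,19],[49,0]]
[[8,4],[9,17],[18,0],[26,19],[35,14],[38,13],[39,0],[40,19],[49,0]]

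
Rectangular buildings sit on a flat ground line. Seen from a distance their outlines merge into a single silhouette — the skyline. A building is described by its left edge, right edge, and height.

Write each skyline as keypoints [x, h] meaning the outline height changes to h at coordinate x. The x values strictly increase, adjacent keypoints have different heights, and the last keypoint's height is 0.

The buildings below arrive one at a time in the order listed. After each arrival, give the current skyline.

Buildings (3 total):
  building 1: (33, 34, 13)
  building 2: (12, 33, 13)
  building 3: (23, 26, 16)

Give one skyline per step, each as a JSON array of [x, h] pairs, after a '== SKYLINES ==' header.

== SKYLINES ==
[[33,13],[34,0]]
[[12,13],[34,0]]
[[12,13],[23,16],[26,13],[34,0]]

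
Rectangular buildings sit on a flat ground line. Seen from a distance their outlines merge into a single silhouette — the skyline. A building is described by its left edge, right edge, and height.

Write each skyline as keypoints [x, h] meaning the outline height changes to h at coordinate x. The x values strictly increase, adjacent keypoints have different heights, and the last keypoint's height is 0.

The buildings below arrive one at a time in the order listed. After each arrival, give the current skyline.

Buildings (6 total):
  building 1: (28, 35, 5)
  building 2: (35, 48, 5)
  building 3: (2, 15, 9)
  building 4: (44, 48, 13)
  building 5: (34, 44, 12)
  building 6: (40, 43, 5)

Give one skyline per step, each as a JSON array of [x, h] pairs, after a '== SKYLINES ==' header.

== SKYLINES ==
[[28,5],[35,0]]
[[28,5],[48,0]]
[[2,9],[15,0],[28,5],[48,0]]
[[2,9],[15,0],[28,5],[44,13],[48,0]]
[[2,9],[15,0],[28,5],[34,12],[44,13],[48,0]]
[[2,9],[15,0],[28,5],[34,12],[44,13],[48,0]]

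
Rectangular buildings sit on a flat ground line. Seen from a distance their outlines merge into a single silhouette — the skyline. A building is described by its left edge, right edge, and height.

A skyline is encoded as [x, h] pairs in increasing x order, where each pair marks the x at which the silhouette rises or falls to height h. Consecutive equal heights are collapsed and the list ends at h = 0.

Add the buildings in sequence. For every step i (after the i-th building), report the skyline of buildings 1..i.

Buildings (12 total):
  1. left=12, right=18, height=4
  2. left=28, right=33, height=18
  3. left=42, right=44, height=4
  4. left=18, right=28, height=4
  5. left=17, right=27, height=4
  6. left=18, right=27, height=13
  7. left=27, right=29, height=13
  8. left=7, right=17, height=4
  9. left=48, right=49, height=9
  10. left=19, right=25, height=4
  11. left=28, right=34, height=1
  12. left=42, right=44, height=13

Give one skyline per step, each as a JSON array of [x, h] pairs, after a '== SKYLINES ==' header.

== SKYLINES ==
[[12,4],[18,0]]
[[12,4],[18,0],[28,18],[33,0]]
[[12,4],[18,0],[28,18],[33,0],[42,4],[44,0]]
[[12,4],[28,18],[33,0],[42,4],[44,0]]
[[12,4],[28,18],[33,0],[42,4],[44,0]]
[[12,4],[18,13],[27,4],[28,18],[33,0],[42,4],[44,0]]
[[12,4],[18,13],[28,18],[33,0],[42,4],[44,0]]
[[7,4],[18,13],[28,18],[33,0],[42,4],[44,0]]
[[7,4],[18,13],[28,18],[33,0],[42,4],[44,0],[48,9],[49,0]]
[[7,4],[18,13],[28,18],[33,0],[42,4],[44,0],[48,9],[49,0]]
[[7,4],[18,13],[28,18],[33,1],[34,0],[42,4],[44,0],[48,9],[49,0]]
[[7,4],[18,13],[28,18],[33,1],[34,0],[42,13],[44,0],[48,9],[49,0]]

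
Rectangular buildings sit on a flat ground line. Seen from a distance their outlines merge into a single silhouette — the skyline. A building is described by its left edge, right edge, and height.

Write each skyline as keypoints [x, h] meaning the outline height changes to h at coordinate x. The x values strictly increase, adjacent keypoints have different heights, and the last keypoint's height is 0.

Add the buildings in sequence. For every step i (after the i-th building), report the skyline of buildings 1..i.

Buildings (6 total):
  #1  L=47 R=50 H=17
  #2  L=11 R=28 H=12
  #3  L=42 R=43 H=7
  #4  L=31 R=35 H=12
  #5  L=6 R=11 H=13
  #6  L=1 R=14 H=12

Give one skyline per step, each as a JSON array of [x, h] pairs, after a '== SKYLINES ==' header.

== SKYLINES ==
[[47,17],[50,0]]
[[11,12],[28,0],[47,17],[50,0]]
[[11,12],[28,0],[42,7],[43,0],[47,17],[50,0]]
[[11,12],[28,0],[31,12],[35,0],[42,7],[43,0],[47,17],[50,0]]
[[6,13],[11,12],[28,0],[31,12],[35,0],[42,7],[43,0],[47,17],[50,0]]
[[1,12],[6,13],[11,12],[28,0],[31,12],[35,0],[42,7],[43,0],[47,17],[50,0]]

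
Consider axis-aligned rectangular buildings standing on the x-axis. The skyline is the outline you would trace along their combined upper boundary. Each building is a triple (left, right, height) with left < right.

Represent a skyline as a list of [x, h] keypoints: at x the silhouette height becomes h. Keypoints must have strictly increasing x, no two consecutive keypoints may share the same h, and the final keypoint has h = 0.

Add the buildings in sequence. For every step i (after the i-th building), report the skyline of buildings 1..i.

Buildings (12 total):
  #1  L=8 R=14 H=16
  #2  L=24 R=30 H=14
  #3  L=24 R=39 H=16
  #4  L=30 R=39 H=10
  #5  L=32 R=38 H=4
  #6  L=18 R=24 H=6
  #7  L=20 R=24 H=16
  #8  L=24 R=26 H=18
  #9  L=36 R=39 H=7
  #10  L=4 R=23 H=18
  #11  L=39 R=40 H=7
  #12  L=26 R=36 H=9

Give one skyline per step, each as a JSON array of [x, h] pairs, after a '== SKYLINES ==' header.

== SKYLINES ==
[[8,16],[14,0]]
[[8,16],[14,0],[24,14],[30,0]]
[[8,16],[14,0],[24,16],[39,0]]
[[8,16],[14,0],[24,16],[39,0]]
[[8,16],[14,0],[24,16],[39,0]]
[[8,16],[14,0],[18,6],[24,16],[39,0]]
[[8,16],[14,0],[18,6],[20,16],[39,0]]
[[8,16],[14,0],[18,6],[20,16],[24,18],[26,16],[39,0]]
[[8,16],[14,0],[18,6],[20,16],[24,18],[26,16],[39,0]]
[[4,18],[23,16],[24,18],[26,16],[39,0]]
[[4,18],[23,16],[24,18],[26,16],[39,7],[40,0]]
[[4,18],[23,16],[24,18],[26,16],[39,7],[40,0]]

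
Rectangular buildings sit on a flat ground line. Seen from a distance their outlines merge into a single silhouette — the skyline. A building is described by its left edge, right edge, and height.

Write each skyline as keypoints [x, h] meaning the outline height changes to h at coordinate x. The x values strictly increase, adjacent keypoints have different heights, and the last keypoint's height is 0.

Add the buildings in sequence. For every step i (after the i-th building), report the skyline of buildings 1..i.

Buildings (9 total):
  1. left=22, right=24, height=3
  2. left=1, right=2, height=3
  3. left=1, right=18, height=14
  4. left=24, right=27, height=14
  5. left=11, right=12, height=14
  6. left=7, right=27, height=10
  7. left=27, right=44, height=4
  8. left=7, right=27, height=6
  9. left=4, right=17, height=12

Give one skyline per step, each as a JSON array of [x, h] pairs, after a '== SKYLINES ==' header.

== SKYLINES ==
[[22,3],[24,0]]
[[1,3],[2,0],[22,3],[24,0]]
[[1,14],[18,0],[22,3],[24,0]]
[[1,14],[18,0],[22,3],[24,14],[27,0]]
[[1,14],[18,0],[22,3],[24,14],[27,0]]
[[1,14],[18,10],[24,14],[27,0]]
[[1,14],[18,10],[24,14],[27,4],[44,0]]
[[1,14],[18,10],[24,14],[27,4],[44,0]]
[[1,14],[18,10],[24,14],[27,4],[44,0]]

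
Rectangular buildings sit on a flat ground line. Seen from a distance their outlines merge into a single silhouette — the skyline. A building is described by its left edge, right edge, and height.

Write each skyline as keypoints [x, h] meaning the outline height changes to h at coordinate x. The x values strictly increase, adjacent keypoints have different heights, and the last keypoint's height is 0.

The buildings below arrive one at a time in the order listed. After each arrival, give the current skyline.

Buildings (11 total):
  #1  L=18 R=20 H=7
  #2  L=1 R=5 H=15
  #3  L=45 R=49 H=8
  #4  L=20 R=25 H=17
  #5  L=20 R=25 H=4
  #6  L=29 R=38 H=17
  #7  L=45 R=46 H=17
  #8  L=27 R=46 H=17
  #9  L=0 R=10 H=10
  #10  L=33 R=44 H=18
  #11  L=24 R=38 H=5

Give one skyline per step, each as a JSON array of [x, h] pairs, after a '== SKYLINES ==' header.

== SKYLINES ==
[[18,7],[20,0]]
[[1,15],[5,0],[18,7],[20,0]]
[[1,15],[5,0],[18,7],[20,0],[45,8],[49,0]]
[[1,15],[5,0],[18,7],[20,17],[25,0],[45,8],[49,0]]
[[1,15],[5,0],[18,7],[20,17],[25,0],[45,8],[49,0]]
[[1,15],[5,0],[18,7],[20,17],[25,0],[29,17],[38,0],[45,8],[49,0]]
[[1,15],[5,0],[18,7],[20,17],[25,0],[29,17],[38,0],[45,17],[46,8],[49,0]]
[[1,15],[5,0],[18,7],[20,17],[25,0],[27,17],[46,8],[49,0]]
[[0,10],[1,15],[5,10],[10,0],[18,7],[20,17],[25,0],[27,17],[46,8],[49,0]]
[[0,10],[1,15],[5,10],[10,0],[18,7],[20,17],[25,0],[27,17],[33,18],[44,17],[46,8],[49,0]]
[[0,10],[1,15],[5,10],[10,0],[18,7],[20,17],[25,5],[27,17],[33,18],[44,17],[46,8],[49,0]]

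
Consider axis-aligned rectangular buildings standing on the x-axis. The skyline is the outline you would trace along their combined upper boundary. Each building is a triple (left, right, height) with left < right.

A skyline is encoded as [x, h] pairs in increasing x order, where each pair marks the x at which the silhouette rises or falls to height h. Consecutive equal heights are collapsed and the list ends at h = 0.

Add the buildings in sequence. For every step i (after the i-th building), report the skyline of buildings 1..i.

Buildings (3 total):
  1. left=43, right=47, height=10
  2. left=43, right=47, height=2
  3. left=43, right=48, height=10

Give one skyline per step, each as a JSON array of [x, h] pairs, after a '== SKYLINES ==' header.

== SKYLINES ==
[[43,10],[47,0]]
[[43,10],[47,0]]
[[43,10],[48,0]]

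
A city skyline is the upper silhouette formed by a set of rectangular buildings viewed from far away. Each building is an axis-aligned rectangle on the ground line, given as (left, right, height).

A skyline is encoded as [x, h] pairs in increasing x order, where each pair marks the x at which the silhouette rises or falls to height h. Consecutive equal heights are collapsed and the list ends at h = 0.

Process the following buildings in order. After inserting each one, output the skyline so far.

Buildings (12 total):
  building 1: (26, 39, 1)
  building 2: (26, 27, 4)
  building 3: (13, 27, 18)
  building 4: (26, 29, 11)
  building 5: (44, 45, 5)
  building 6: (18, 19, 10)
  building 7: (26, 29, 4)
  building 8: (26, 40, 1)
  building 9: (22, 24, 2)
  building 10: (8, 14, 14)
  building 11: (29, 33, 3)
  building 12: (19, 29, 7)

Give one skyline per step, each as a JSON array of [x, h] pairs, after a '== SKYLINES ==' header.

== SKYLINES ==
[[26,1],[39,0]]
[[26,4],[27,1],[39,0]]
[[13,18],[27,1],[39,0]]
[[13,18],[27,11],[29,1],[39,0]]
[[13,18],[27,11],[29,1],[39,0],[44,5],[45,0]]
[[13,18],[27,11],[29,1],[39,0],[44,5],[45,0]]
[[13,18],[27,11],[29,1],[39,0],[44,5],[45,0]]
[[13,18],[27,11],[29,1],[40,0],[44,5],[45,0]]
[[13,18],[27,11],[29,1],[40,0],[44,5],[45,0]]
[[8,14],[13,18],[27,11],[29,1],[40,0],[44,5],[45,0]]
[[8,14],[13,18],[27,11],[29,3],[33,1],[40,0],[44,5],[45,0]]
[[8,14],[13,18],[27,11],[29,3],[33,1],[40,0],[44,5],[45,0]]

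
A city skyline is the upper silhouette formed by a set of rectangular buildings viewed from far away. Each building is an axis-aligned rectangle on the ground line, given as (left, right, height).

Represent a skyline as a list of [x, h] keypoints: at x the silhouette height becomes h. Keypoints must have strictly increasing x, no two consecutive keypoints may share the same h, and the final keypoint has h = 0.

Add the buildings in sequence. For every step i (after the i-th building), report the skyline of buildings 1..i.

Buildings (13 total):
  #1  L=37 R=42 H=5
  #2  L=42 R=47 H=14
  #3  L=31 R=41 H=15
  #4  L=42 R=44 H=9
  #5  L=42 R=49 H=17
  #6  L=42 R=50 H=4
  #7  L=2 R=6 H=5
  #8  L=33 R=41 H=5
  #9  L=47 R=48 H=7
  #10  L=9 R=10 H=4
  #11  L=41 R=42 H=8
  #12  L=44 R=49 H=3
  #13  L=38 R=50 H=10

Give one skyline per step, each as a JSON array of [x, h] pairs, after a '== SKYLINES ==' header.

== SKYLINES ==
[[37,5],[42,0]]
[[37,5],[42,14],[47,0]]
[[31,15],[41,5],[42,14],[47,0]]
[[31,15],[41,5],[42,14],[47,0]]
[[31,15],[41,5],[42,17],[49,0]]
[[31,15],[41,5],[42,17],[49,4],[50,0]]
[[2,5],[6,0],[31,15],[41,5],[42,17],[49,4],[50,0]]
[[2,5],[6,0],[31,15],[41,5],[42,17],[49,4],[50,0]]
[[2,5],[6,0],[31,15],[41,5],[42,17],[49,4],[50,0]]
[[2,5],[6,0],[9,4],[10,0],[31,15],[41,5],[42,17],[49,4],[50,0]]
[[2,5],[6,0],[9,4],[10,0],[31,15],[41,8],[42,17],[49,4],[50,0]]
[[2,5],[6,0],[9,4],[10,0],[31,15],[41,8],[42,17],[49,4],[50,0]]
[[2,5],[6,0],[9,4],[10,0],[31,15],[41,10],[42,17],[49,10],[50,0]]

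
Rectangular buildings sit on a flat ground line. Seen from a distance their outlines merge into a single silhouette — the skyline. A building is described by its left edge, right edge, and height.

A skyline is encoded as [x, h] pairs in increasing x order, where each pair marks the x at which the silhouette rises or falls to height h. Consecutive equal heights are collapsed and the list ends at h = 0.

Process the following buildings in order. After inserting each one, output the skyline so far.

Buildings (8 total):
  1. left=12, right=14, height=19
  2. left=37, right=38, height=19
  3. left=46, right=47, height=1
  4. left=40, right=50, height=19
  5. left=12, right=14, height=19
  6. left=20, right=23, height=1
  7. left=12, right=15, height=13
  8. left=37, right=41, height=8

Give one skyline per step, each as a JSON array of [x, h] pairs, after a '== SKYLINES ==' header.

== SKYLINES ==
[[12,19],[14,0]]
[[12,19],[14,0],[37,19],[38,0]]
[[12,19],[14,0],[37,19],[38,0],[46,1],[47,0]]
[[12,19],[14,0],[37,19],[38,0],[40,19],[50,0]]
[[12,19],[14,0],[37,19],[38,0],[40,19],[50,0]]
[[12,19],[14,0],[20,1],[23,0],[37,19],[38,0],[40,19],[50,0]]
[[12,19],[14,13],[15,0],[20,1],[23,0],[37,19],[38,0],[40,19],[50,0]]
[[12,19],[14,13],[15,0],[20,1],[23,0],[37,19],[38,8],[40,19],[50,0]]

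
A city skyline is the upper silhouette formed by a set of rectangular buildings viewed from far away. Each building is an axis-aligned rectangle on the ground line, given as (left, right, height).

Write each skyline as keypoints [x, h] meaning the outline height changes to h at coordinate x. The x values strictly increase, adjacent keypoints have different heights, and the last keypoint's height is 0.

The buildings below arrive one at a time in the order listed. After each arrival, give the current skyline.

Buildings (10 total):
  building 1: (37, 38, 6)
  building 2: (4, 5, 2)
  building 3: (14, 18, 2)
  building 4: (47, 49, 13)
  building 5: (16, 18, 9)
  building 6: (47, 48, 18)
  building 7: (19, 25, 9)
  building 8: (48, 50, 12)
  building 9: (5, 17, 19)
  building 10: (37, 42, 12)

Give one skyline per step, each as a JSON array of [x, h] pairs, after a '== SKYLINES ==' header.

== SKYLINES ==
[[37,6],[38,0]]
[[4,2],[5,0],[37,6],[38,0]]
[[4,2],[5,0],[14,2],[18,0],[37,6],[38,0]]
[[4,2],[5,0],[14,2],[18,0],[37,6],[38,0],[47,13],[49,0]]
[[4,2],[5,0],[14,2],[16,9],[18,0],[37,6],[38,0],[47,13],[49,0]]
[[4,2],[5,0],[14,2],[16,9],[18,0],[37,6],[38,0],[47,18],[48,13],[49,0]]
[[4,2],[5,0],[14,2],[16,9],[18,0],[19,9],[25,0],[37,6],[38,0],[47,18],[48,13],[49,0]]
[[4,2],[5,0],[14,2],[16,9],[18,0],[19,9],[25,0],[37,6],[38,0],[47,18],[48,13],[49,12],[50,0]]
[[4,2],[5,19],[17,9],[18,0],[19,9],[25,0],[37,6],[38,0],[47,18],[48,13],[49,12],[50,0]]
[[4,2],[5,19],[17,9],[18,0],[19,9],[25,0],[37,12],[42,0],[47,18],[48,13],[49,12],[50,0]]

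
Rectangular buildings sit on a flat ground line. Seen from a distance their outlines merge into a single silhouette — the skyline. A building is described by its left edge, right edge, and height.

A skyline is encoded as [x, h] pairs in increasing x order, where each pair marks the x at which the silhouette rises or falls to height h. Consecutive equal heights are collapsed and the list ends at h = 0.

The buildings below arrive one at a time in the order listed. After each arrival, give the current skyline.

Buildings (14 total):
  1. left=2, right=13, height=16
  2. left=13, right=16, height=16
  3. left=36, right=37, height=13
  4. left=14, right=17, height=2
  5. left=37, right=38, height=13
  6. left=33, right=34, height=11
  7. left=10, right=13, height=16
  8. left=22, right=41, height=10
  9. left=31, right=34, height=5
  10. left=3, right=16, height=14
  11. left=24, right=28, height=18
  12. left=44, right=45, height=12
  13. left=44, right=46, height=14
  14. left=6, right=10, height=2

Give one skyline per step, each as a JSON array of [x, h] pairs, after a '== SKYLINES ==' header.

== SKYLINES ==
[[2,16],[13,0]]
[[2,16],[16,0]]
[[2,16],[16,0],[36,13],[37,0]]
[[2,16],[16,2],[17,0],[36,13],[37,0]]
[[2,16],[16,2],[17,0],[36,13],[38,0]]
[[2,16],[16,2],[17,0],[33,11],[34,0],[36,13],[38,0]]
[[2,16],[16,2],[17,0],[33,11],[34,0],[36,13],[38,0]]
[[2,16],[16,2],[17,0],[22,10],[33,11],[34,10],[36,13],[38,10],[41,0]]
[[2,16],[16,2],[17,0],[22,10],[33,11],[34,10],[36,13],[38,10],[41,0]]
[[2,16],[16,2],[17,0],[22,10],[33,11],[34,10],[36,13],[38,10],[41,0]]
[[2,16],[16,2],[17,0],[22,10],[24,18],[28,10],[33,11],[34,10],[36,13],[38,10],[41,0]]
[[2,16],[16,2],[17,0],[22,10],[24,18],[28,10],[33,11],[34,10],[36,13],[38,10],[41,0],[44,12],[45,0]]
[[2,16],[16,2],[17,0],[22,10],[24,18],[28,10],[33,11],[34,10],[36,13],[38,10],[41,0],[44,14],[46,0]]
[[2,16],[16,2],[17,0],[22,10],[24,18],[28,10],[33,11],[34,10],[36,13],[38,10],[41,0],[44,14],[46,0]]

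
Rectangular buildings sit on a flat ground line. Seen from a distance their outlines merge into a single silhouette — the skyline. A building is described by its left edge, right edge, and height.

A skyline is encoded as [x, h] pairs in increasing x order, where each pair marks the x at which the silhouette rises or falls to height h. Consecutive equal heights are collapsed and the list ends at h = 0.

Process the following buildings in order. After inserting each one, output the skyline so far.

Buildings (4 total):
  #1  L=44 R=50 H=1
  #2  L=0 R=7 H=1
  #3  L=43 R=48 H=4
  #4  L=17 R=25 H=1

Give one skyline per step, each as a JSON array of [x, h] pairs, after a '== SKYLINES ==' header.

== SKYLINES ==
[[44,1],[50,0]]
[[0,1],[7,0],[44,1],[50,0]]
[[0,1],[7,0],[43,4],[48,1],[50,0]]
[[0,1],[7,0],[17,1],[25,0],[43,4],[48,1],[50,0]]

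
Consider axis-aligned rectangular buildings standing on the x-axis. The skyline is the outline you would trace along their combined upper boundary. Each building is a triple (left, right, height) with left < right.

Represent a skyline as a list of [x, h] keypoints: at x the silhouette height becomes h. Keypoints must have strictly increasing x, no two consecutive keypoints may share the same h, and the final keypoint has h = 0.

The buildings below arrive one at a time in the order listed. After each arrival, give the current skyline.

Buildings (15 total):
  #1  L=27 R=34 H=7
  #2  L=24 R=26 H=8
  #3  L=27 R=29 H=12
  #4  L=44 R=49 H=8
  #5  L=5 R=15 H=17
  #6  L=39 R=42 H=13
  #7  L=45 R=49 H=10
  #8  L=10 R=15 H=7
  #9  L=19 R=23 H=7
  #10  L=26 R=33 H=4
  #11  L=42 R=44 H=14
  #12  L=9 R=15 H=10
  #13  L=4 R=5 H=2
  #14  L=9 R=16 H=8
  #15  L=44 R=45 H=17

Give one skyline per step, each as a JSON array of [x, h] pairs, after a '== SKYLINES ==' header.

== SKYLINES ==
[[27,7],[34,0]]
[[24,8],[26,0],[27,7],[34,0]]
[[24,8],[26,0],[27,12],[29,7],[34,0]]
[[24,8],[26,0],[27,12],[29,7],[34,0],[44,8],[49,0]]
[[5,17],[15,0],[24,8],[26,0],[27,12],[29,7],[34,0],[44,8],[49,0]]
[[5,17],[15,0],[24,8],[26,0],[27,12],[29,7],[34,0],[39,13],[42,0],[44,8],[49,0]]
[[5,17],[15,0],[24,8],[26,0],[27,12],[29,7],[34,0],[39,13],[42,0],[44,8],[45,10],[49,0]]
[[5,17],[15,0],[24,8],[26,0],[27,12],[29,7],[34,0],[39,13],[42,0],[44,8],[45,10],[49,0]]
[[5,17],[15,0],[19,7],[23,0],[24,8],[26,0],[27,12],[29,7],[34,0],[39,13],[42,0],[44,8],[45,10],[49,0]]
[[5,17],[15,0],[19,7],[23,0],[24,8],[26,4],[27,12],[29,7],[34,0],[39,13],[42,0],[44,8],[45,10],[49,0]]
[[5,17],[15,0],[19,7],[23,0],[24,8],[26,4],[27,12],[29,7],[34,0],[39,13],[42,14],[44,8],[45,10],[49,0]]
[[5,17],[15,0],[19,7],[23,0],[24,8],[26,4],[27,12],[29,7],[34,0],[39,13],[42,14],[44,8],[45,10],[49,0]]
[[4,2],[5,17],[15,0],[19,7],[23,0],[24,8],[26,4],[27,12],[29,7],[34,0],[39,13],[42,14],[44,8],[45,10],[49,0]]
[[4,2],[5,17],[15,8],[16,0],[19,7],[23,0],[24,8],[26,4],[27,12],[29,7],[34,0],[39,13],[42,14],[44,8],[45,10],[49,0]]
[[4,2],[5,17],[15,8],[16,0],[19,7],[23,0],[24,8],[26,4],[27,12],[29,7],[34,0],[39,13],[42,14],[44,17],[45,10],[49,0]]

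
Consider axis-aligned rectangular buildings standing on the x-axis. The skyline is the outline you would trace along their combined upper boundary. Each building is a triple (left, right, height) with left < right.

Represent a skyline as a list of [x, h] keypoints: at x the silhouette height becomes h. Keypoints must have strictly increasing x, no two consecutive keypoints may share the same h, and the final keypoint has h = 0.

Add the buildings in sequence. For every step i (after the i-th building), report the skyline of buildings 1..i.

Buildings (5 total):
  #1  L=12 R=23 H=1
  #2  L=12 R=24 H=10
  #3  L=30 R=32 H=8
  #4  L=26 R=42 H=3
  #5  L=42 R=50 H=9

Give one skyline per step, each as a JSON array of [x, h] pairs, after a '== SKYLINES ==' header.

== SKYLINES ==
[[12,1],[23,0]]
[[12,10],[24,0]]
[[12,10],[24,0],[30,8],[32,0]]
[[12,10],[24,0],[26,3],[30,8],[32,3],[42,0]]
[[12,10],[24,0],[26,3],[30,8],[32,3],[42,9],[50,0]]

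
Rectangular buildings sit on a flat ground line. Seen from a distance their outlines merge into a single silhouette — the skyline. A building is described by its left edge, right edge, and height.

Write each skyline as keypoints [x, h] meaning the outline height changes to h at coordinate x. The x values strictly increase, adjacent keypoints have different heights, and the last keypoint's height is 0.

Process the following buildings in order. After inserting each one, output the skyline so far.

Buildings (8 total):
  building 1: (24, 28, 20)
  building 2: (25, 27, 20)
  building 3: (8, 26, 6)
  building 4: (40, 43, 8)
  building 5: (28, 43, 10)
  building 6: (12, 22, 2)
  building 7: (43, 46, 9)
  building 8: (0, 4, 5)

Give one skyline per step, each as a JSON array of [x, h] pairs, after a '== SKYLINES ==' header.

== SKYLINES ==
[[24,20],[28,0]]
[[24,20],[28,0]]
[[8,6],[24,20],[28,0]]
[[8,6],[24,20],[28,0],[40,8],[43,0]]
[[8,6],[24,20],[28,10],[43,0]]
[[8,6],[24,20],[28,10],[43,0]]
[[8,6],[24,20],[28,10],[43,9],[46,0]]
[[0,5],[4,0],[8,6],[24,20],[28,10],[43,9],[46,0]]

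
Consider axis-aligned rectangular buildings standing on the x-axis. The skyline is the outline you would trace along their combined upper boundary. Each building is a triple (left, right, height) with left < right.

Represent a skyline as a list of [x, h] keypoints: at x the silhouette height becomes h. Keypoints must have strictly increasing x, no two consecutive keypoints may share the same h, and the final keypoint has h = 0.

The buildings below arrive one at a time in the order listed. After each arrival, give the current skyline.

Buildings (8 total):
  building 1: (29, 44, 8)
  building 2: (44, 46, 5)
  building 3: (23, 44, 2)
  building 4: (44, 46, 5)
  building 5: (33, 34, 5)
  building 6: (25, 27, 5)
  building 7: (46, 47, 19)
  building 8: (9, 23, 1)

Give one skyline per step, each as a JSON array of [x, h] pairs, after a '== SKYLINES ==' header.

== SKYLINES ==
[[29,8],[44,0]]
[[29,8],[44,5],[46,0]]
[[23,2],[29,8],[44,5],[46,0]]
[[23,2],[29,8],[44,5],[46,0]]
[[23,2],[29,8],[44,5],[46,0]]
[[23,2],[25,5],[27,2],[29,8],[44,5],[46,0]]
[[23,2],[25,5],[27,2],[29,8],[44,5],[46,19],[47,0]]
[[9,1],[23,2],[25,5],[27,2],[29,8],[44,5],[46,19],[47,0]]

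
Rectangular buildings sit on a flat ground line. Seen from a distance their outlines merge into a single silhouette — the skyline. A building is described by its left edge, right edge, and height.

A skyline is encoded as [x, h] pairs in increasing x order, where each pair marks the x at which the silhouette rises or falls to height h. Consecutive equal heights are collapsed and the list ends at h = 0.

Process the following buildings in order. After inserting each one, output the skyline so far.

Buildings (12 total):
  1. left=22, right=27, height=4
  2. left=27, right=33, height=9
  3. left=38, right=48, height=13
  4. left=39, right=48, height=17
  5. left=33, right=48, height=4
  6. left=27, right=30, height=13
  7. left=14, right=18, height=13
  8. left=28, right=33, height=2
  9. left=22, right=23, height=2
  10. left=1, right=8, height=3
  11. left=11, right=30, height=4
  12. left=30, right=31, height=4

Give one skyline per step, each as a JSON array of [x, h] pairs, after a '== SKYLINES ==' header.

== SKYLINES ==
[[22,4],[27,0]]
[[22,4],[27,9],[33,0]]
[[22,4],[27,9],[33,0],[38,13],[48,0]]
[[22,4],[27,9],[33,0],[38,13],[39,17],[48,0]]
[[22,4],[27,9],[33,4],[38,13],[39,17],[48,0]]
[[22,4],[27,13],[30,9],[33,4],[38,13],[39,17],[48,0]]
[[14,13],[18,0],[22,4],[27,13],[30,9],[33,4],[38,13],[39,17],[48,0]]
[[14,13],[18,0],[22,4],[27,13],[30,9],[33,4],[38,13],[39,17],[48,0]]
[[14,13],[18,0],[22,4],[27,13],[30,9],[33,4],[38,13],[39,17],[48,0]]
[[1,3],[8,0],[14,13],[18,0],[22,4],[27,13],[30,9],[33,4],[38,13],[39,17],[48,0]]
[[1,3],[8,0],[11,4],[14,13],[18,4],[27,13],[30,9],[33,4],[38,13],[39,17],[48,0]]
[[1,3],[8,0],[11,4],[14,13],[18,4],[27,13],[30,9],[33,4],[38,13],[39,17],[48,0]]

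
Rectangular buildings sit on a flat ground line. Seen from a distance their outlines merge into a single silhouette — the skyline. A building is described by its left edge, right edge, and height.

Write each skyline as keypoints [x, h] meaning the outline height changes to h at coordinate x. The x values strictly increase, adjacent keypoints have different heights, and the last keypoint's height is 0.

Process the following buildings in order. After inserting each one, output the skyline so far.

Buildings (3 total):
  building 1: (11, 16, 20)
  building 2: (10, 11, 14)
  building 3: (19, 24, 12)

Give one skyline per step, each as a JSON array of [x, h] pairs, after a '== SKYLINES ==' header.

== SKYLINES ==
[[11,20],[16,0]]
[[10,14],[11,20],[16,0]]
[[10,14],[11,20],[16,0],[19,12],[24,0]]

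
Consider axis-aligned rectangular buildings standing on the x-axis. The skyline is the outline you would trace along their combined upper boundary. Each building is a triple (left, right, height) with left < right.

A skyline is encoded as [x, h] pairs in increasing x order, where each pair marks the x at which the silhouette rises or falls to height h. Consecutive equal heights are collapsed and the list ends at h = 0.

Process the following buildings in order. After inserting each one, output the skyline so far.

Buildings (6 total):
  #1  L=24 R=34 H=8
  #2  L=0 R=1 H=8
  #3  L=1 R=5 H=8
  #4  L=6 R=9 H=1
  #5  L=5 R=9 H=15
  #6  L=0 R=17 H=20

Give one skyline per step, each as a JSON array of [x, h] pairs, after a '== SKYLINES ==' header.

== SKYLINES ==
[[24,8],[34,0]]
[[0,8],[1,0],[24,8],[34,0]]
[[0,8],[5,0],[24,8],[34,0]]
[[0,8],[5,0],[6,1],[9,0],[24,8],[34,0]]
[[0,8],[5,15],[9,0],[24,8],[34,0]]
[[0,20],[17,0],[24,8],[34,0]]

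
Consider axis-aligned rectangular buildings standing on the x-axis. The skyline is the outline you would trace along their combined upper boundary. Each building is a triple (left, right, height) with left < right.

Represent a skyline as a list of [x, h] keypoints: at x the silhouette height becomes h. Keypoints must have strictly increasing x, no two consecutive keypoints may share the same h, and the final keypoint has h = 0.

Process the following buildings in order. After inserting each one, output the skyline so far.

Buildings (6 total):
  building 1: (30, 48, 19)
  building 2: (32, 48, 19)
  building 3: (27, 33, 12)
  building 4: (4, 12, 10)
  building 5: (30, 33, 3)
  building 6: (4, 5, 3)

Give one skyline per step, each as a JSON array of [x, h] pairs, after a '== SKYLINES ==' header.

== SKYLINES ==
[[30,19],[48,0]]
[[30,19],[48,0]]
[[27,12],[30,19],[48,0]]
[[4,10],[12,0],[27,12],[30,19],[48,0]]
[[4,10],[12,0],[27,12],[30,19],[48,0]]
[[4,10],[12,0],[27,12],[30,19],[48,0]]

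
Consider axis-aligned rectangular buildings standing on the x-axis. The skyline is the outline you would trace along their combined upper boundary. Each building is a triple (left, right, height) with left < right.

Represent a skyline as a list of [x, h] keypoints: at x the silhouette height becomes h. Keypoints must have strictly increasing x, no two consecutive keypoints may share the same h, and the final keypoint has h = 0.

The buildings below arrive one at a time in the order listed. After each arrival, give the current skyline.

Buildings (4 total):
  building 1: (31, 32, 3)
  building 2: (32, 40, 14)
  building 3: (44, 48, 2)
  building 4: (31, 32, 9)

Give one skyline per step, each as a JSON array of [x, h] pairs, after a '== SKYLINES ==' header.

== SKYLINES ==
[[31,3],[32,0]]
[[31,3],[32,14],[40,0]]
[[31,3],[32,14],[40,0],[44,2],[48,0]]
[[31,9],[32,14],[40,0],[44,2],[48,0]]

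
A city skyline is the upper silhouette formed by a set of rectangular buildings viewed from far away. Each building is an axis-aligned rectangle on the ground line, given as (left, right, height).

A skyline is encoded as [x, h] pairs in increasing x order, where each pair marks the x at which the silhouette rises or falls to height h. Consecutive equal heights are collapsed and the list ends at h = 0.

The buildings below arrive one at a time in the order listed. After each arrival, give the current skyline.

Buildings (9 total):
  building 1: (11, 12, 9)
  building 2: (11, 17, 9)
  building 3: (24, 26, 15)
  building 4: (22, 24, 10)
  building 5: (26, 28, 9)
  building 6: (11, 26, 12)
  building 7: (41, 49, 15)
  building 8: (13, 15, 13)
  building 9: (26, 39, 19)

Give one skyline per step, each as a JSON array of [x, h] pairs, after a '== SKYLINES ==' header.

== SKYLINES ==
[[11,9],[12,0]]
[[11,9],[17,0]]
[[11,9],[17,0],[24,15],[26,0]]
[[11,9],[17,0],[22,10],[24,15],[26,0]]
[[11,9],[17,0],[22,10],[24,15],[26,9],[28,0]]
[[11,12],[24,15],[26,9],[28,0]]
[[11,12],[24,15],[26,9],[28,0],[41,15],[49,0]]
[[11,12],[13,13],[15,12],[24,15],[26,9],[28,0],[41,15],[49,0]]
[[11,12],[13,13],[15,12],[24,15],[26,19],[39,0],[41,15],[49,0]]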